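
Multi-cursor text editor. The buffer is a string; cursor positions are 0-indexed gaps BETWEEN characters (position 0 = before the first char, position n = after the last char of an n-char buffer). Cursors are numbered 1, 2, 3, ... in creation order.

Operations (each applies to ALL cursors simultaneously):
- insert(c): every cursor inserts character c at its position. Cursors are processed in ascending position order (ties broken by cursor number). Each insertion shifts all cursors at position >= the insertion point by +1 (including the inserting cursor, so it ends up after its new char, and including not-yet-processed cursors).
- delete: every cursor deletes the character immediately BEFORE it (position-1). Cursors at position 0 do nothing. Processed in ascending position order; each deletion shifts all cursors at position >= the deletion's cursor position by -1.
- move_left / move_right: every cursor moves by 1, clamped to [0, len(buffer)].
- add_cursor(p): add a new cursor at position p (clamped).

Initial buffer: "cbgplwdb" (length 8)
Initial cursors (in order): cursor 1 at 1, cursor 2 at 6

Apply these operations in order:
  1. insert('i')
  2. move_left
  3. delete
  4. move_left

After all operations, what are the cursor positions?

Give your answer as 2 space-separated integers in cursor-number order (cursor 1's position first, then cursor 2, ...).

After op 1 (insert('i')): buffer="cibgplwidb" (len 10), cursors c1@2 c2@8, authorship .1.....2..
After op 2 (move_left): buffer="cibgplwidb" (len 10), cursors c1@1 c2@7, authorship .1.....2..
After op 3 (delete): buffer="ibgplidb" (len 8), cursors c1@0 c2@5, authorship 1....2..
After op 4 (move_left): buffer="ibgplidb" (len 8), cursors c1@0 c2@4, authorship 1....2..

Answer: 0 4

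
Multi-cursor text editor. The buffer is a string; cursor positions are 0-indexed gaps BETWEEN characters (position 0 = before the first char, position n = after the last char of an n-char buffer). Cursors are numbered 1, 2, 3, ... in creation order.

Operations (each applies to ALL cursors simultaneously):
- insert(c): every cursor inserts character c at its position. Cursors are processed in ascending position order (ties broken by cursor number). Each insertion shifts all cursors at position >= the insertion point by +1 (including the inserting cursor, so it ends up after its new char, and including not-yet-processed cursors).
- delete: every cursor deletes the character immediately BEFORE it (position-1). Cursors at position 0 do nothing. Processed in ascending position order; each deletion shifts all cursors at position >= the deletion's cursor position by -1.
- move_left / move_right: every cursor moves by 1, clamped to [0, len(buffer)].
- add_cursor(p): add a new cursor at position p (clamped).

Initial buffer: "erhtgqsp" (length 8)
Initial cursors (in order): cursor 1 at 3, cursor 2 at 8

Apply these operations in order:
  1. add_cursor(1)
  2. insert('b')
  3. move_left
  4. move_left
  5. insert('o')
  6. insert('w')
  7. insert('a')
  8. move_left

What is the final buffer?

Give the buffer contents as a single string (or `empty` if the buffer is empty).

After op 1 (add_cursor(1)): buffer="erhtgqsp" (len 8), cursors c3@1 c1@3 c2@8, authorship ........
After op 2 (insert('b')): buffer="ebrhbtgqspb" (len 11), cursors c3@2 c1@5 c2@11, authorship .3..1.....2
After op 3 (move_left): buffer="ebrhbtgqspb" (len 11), cursors c3@1 c1@4 c2@10, authorship .3..1.....2
After op 4 (move_left): buffer="ebrhbtgqspb" (len 11), cursors c3@0 c1@3 c2@9, authorship .3..1.....2
After op 5 (insert('o')): buffer="oebrohbtgqsopb" (len 14), cursors c3@1 c1@5 c2@12, authorship 3.3.1.1....2.2
After op 6 (insert('w')): buffer="owebrowhbtgqsowpb" (len 17), cursors c3@2 c1@7 c2@15, authorship 33.3.11.1....22.2
After op 7 (insert('a')): buffer="owaebrowahbtgqsowapb" (len 20), cursors c3@3 c1@9 c2@18, authorship 333.3.111.1....222.2
After op 8 (move_left): buffer="owaebrowahbtgqsowapb" (len 20), cursors c3@2 c1@8 c2@17, authorship 333.3.111.1....222.2

Answer: owaebrowahbtgqsowapb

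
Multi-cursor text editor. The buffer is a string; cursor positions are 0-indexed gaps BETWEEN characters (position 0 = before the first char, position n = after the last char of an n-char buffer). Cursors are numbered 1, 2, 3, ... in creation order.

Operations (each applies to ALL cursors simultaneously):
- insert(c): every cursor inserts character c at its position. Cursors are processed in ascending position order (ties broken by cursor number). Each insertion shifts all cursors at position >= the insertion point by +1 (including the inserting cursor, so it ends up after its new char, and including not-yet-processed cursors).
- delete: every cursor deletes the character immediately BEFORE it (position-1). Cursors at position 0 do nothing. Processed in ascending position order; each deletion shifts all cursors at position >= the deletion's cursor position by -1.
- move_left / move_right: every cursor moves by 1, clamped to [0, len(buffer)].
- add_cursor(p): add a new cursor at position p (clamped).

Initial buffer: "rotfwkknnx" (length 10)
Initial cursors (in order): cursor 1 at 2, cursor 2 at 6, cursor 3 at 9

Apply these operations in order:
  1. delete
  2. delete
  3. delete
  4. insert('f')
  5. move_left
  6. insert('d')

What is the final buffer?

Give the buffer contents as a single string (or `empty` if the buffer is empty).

Answer: dftfddfx

Derivation:
After op 1 (delete): buffer="rtfwknx" (len 7), cursors c1@1 c2@4 c3@6, authorship .......
After op 2 (delete): buffer="tfkx" (len 4), cursors c1@0 c2@2 c3@3, authorship ....
After op 3 (delete): buffer="tx" (len 2), cursors c1@0 c2@1 c3@1, authorship ..
After op 4 (insert('f')): buffer="ftffx" (len 5), cursors c1@1 c2@4 c3@4, authorship 1.23.
After op 5 (move_left): buffer="ftffx" (len 5), cursors c1@0 c2@3 c3@3, authorship 1.23.
After op 6 (insert('d')): buffer="dftfddfx" (len 8), cursors c1@1 c2@6 c3@6, authorship 11.2233.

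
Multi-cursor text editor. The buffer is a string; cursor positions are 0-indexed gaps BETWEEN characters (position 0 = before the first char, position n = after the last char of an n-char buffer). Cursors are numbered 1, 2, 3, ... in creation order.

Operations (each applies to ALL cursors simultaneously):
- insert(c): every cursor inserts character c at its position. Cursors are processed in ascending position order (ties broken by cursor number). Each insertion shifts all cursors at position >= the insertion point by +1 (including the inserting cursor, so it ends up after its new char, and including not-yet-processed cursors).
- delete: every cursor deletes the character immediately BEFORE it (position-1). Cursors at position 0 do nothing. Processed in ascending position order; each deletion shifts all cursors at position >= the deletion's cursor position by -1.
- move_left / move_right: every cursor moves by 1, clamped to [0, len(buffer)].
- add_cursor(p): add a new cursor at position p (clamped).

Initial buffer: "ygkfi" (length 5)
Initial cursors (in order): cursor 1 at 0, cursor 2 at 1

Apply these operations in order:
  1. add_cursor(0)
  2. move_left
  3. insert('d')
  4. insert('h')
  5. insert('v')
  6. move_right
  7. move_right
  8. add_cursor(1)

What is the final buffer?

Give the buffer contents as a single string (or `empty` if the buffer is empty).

After op 1 (add_cursor(0)): buffer="ygkfi" (len 5), cursors c1@0 c3@0 c2@1, authorship .....
After op 2 (move_left): buffer="ygkfi" (len 5), cursors c1@0 c2@0 c3@0, authorship .....
After op 3 (insert('d')): buffer="dddygkfi" (len 8), cursors c1@3 c2@3 c3@3, authorship 123.....
After op 4 (insert('h')): buffer="dddhhhygkfi" (len 11), cursors c1@6 c2@6 c3@6, authorship 123123.....
After op 5 (insert('v')): buffer="dddhhhvvvygkfi" (len 14), cursors c1@9 c2@9 c3@9, authorship 123123123.....
After op 6 (move_right): buffer="dddhhhvvvygkfi" (len 14), cursors c1@10 c2@10 c3@10, authorship 123123123.....
After op 7 (move_right): buffer="dddhhhvvvygkfi" (len 14), cursors c1@11 c2@11 c3@11, authorship 123123123.....
After op 8 (add_cursor(1)): buffer="dddhhhvvvygkfi" (len 14), cursors c4@1 c1@11 c2@11 c3@11, authorship 123123123.....

Answer: dddhhhvvvygkfi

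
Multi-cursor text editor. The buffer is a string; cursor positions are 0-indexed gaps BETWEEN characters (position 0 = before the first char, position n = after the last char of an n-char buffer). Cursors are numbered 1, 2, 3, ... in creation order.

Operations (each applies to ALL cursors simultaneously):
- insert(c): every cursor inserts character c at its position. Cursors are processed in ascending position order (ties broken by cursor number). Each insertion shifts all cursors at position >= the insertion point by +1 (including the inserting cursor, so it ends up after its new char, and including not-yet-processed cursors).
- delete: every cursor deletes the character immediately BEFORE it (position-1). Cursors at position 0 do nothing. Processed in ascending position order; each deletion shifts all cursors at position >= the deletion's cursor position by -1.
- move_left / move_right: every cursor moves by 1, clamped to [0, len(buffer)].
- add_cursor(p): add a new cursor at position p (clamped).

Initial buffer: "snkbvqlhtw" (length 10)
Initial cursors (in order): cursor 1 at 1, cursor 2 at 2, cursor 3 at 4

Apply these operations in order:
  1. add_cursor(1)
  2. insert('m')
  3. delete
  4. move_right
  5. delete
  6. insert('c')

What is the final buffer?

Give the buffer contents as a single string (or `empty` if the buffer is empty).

Answer: cccbcqlhtw

Derivation:
After op 1 (add_cursor(1)): buffer="snkbvqlhtw" (len 10), cursors c1@1 c4@1 c2@2 c3@4, authorship ..........
After op 2 (insert('m')): buffer="smmnmkbmvqlhtw" (len 14), cursors c1@3 c4@3 c2@5 c3@8, authorship .14.2..3......
After op 3 (delete): buffer="snkbvqlhtw" (len 10), cursors c1@1 c4@1 c2@2 c3@4, authorship ..........
After op 4 (move_right): buffer="snkbvqlhtw" (len 10), cursors c1@2 c4@2 c2@3 c3@5, authorship ..........
After op 5 (delete): buffer="bqlhtw" (len 6), cursors c1@0 c2@0 c4@0 c3@1, authorship ......
After op 6 (insert('c')): buffer="cccbcqlhtw" (len 10), cursors c1@3 c2@3 c4@3 c3@5, authorship 124.3.....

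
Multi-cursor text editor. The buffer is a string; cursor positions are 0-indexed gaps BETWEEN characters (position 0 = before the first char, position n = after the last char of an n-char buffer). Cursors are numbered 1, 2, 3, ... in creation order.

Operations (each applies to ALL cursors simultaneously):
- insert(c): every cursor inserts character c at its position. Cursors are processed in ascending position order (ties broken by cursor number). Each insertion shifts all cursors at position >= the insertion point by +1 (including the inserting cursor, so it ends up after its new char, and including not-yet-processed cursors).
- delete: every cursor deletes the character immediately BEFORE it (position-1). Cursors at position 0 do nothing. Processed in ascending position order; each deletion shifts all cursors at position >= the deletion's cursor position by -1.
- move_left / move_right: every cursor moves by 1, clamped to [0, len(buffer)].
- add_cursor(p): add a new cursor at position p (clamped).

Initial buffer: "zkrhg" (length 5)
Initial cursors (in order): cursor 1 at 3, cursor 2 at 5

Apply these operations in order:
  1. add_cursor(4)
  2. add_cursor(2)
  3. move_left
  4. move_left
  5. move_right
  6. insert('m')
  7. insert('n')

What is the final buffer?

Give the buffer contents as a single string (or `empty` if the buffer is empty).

Answer: zmnkmnrmnhmng

Derivation:
After op 1 (add_cursor(4)): buffer="zkrhg" (len 5), cursors c1@3 c3@4 c2@5, authorship .....
After op 2 (add_cursor(2)): buffer="zkrhg" (len 5), cursors c4@2 c1@3 c3@4 c2@5, authorship .....
After op 3 (move_left): buffer="zkrhg" (len 5), cursors c4@1 c1@2 c3@3 c2@4, authorship .....
After op 4 (move_left): buffer="zkrhg" (len 5), cursors c4@0 c1@1 c3@2 c2@3, authorship .....
After op 5 (move_right): buffer="zkrhg" (len 5), cursors c4@1 c1@2 c3@3 c2@4, authorship .....
After op 6 (insert('m')): buffer="zmkmrmhmg" (len 9), cursors c4@2 c1@4 c3@6 c2@8, authorship .4.1.3.2.
After op 7 (insert('n')): buffer="zmnkmnrmnhmng" (len 13), cursors c4@3 c1@6 c3@9 c2@12, authorship .44.11.33.22.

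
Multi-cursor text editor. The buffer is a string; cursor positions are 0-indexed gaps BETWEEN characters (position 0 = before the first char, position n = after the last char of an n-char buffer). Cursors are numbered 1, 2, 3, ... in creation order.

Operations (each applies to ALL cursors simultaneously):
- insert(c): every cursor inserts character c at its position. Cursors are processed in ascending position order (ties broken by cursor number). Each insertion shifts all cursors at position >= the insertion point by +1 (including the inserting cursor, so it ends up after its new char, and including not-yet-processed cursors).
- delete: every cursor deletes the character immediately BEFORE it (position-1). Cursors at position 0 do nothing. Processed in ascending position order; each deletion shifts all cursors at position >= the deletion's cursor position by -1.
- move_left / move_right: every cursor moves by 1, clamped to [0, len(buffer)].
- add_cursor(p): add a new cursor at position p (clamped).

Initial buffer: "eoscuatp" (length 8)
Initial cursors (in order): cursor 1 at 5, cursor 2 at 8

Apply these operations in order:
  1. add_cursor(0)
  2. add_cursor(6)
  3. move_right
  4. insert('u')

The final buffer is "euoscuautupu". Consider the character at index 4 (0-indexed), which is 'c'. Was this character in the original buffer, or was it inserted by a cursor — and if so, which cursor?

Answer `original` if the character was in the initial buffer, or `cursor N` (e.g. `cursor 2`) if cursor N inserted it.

After op 1 (add_cursor(0)): buffer="eoscuatp" (len 8), cursors c3@0 c1@5 c2@8, authorship ........
After op 2 (add_cursor(6)): buffer="eoscuatp" (len 8), cursors c3@0 c1@5 c4@6 c2@8, authorship ........
After op 3 (move_right): buffer="eoscuatp" (len 8), cursors c3@1 c1@6 c4@7 c2@8, authorship ........
After op 4 (insert('u')): buffer="euoscuautupu" (len 12), cursors c3@2 c1@8 c4@10 c2@12, authorship .3.....1.4.2
Authorship (.=original, N=cursor N): . 3 . . . . . 1 . 4 . 2
Index 4: author = original

Answer: original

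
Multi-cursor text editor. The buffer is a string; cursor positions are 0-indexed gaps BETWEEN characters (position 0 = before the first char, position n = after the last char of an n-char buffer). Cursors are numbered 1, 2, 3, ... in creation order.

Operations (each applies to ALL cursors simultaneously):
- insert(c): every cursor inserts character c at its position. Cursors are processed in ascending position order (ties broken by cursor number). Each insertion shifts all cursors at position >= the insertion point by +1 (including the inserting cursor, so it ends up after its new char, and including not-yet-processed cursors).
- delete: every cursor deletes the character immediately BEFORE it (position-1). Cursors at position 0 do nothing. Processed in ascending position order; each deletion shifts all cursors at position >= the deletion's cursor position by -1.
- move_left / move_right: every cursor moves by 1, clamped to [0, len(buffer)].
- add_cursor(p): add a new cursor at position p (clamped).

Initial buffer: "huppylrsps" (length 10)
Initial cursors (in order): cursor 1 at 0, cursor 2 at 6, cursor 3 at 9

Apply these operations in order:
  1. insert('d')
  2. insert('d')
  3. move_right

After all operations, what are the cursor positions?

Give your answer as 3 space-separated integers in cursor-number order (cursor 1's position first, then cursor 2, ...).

Answer: 3 11 16

Derivation:
After op 1 (insert('d')): buffer="dhuppyldrspds" (len 13), cursors c1@1 c2@8 c3@12, authorship 1......2...3.
After op 2 (insert('d')): buffer="ddhuppylddrspdds" (len 16), cursors c1@2 c2@10 c3@15, authorship 11......22...33.
After op 3 (move_right): buffer="ddhuppylddrspdds" (len 16), cursors c1@3 c2@11 c3@16, authorship 11......22...33.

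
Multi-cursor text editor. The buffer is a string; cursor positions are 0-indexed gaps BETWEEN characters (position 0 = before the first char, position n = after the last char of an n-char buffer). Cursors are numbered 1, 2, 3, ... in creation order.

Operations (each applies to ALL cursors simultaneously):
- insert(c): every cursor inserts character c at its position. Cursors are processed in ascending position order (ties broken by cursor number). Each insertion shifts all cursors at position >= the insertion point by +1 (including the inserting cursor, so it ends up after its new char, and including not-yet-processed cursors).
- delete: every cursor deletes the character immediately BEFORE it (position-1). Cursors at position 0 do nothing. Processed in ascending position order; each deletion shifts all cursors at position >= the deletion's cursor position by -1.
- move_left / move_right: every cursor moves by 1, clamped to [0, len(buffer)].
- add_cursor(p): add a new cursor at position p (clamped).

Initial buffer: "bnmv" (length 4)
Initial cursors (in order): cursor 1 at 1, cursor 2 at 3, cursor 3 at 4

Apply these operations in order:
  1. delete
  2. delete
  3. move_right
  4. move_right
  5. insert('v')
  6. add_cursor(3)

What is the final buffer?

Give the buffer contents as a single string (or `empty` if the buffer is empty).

After op 1 (delete): buffer="n" (len 1), cursors c1@0 c2@1 c3@1, authorship .
After op 2 (delete): buffer="" (len 0), cursors c1@0 c2@0 c3@0, authorship 
After op 3 (move_right): buffer="" (len 0), cursors c1@0 c2@0 c3@0, authorship 
After op 4 (move_right): buffer="" (len 0), cursors c1@0 c2@0 c3@0, authorship 
After op 5 (insert('v')): buffer="vvv" (len 3), cursors c1@3 c2@3 c3@3, authorship 123
After op 6 (add_cursor(3)): buffer="vvv" (len 3), cursors c1@3 c2@3 c3@3 c4@3, authorship 123

Answer: vvv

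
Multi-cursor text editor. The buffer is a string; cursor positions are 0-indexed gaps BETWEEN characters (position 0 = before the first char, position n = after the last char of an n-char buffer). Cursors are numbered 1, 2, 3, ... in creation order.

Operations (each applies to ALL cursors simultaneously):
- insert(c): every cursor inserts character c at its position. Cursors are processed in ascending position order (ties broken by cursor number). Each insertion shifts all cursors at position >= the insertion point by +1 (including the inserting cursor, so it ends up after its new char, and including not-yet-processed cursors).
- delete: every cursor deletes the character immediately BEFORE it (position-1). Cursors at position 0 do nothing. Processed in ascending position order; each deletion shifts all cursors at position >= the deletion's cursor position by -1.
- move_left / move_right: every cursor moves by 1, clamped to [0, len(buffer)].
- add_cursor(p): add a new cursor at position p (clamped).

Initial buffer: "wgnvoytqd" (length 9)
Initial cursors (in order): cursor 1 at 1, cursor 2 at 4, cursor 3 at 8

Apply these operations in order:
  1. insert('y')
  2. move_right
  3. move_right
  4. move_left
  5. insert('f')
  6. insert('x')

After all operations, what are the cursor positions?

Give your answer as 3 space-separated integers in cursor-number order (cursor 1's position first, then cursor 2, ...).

Answer: 5 11 17

Derivation:
After op 1 (insert('y')): buffer="wygnvyoytqyd" (len 12), cursors c1@2 c2@6 c3@11, authorship .1...2....3.
After op 2 (move_right): buffer="wygnvyoytqyd" (len 12), cursors c1@3 c2@7 c3@12, authorship .1...2....3.
After op 3 (move_right): buffer="wygnvyoytqyd" (len 12), cursors c1@4 c2@8 c3@12, authorship .1...2....3.
After op 4 (move_left): buffer="wygnvyoytqyd" (len 12), cursors c1@3 c2@7 c3@11, authorship .1...2....3.
After op 5 (insert('f')): buffer="wygfnvyofytqyfd" (len 15), cursors c1@4 c2@9 c3@14, authorship .1.1..2.2...33.
After op 6 (insert('x')): buffer="wygfxnvyofxytqyfxd" (len 18), cursors c1@5 c2@11 c3@17, authorship .1.11..2.22...333.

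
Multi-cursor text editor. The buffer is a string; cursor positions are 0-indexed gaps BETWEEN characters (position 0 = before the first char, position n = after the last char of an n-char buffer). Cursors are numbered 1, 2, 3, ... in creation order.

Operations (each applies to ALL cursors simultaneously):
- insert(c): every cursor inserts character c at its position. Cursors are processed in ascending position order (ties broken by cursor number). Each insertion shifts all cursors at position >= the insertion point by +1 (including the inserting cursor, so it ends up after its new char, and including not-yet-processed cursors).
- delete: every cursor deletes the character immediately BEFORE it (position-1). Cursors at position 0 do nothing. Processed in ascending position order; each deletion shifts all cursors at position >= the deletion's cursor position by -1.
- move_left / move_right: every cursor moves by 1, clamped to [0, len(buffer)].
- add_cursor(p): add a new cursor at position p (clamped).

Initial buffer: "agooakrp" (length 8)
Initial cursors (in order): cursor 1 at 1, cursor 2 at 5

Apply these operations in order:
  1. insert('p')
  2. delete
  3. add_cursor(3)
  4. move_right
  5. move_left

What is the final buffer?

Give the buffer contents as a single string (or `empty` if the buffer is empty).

Answer: agooakrp

Derivation:
After op 1 (insert('p')): buffer="apgooapkrp" (len 10), cursors c1@2 c2@7, authorship .1....2...
After op 2 (delete): buffer="agooakrp" (len 8), cursors c1@1 c2@5, authorship ........
After op 3 (add_cursor(3)): buffer="agooakrp" (len 8), cursors c1@1 c3@3 c2@5, authorship ........
After op 4 (move_right): buffer="agooakrp" (len 8), cursors c1@2 c3@4 c2@6, authorship ........
After op 5 (move_left): buffer="agooakrp" (len 8), cursors c1@1 c3@3 c2@5, authorship ........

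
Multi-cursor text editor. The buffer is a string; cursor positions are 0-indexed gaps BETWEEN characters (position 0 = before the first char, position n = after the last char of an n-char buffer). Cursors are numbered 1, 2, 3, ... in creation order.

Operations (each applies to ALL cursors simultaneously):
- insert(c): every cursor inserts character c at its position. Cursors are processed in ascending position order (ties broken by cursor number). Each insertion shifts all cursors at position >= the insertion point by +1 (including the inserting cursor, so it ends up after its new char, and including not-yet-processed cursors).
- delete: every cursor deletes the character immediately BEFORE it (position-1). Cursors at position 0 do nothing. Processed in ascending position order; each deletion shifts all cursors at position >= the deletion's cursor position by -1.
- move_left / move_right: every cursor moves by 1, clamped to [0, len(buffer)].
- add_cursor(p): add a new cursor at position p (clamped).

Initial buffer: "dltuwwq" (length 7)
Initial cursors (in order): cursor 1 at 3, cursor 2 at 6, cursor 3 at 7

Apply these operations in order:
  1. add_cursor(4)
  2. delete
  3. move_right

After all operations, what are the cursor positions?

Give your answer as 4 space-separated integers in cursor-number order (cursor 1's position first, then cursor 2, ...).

Answer: 3 3 3 3

Derivation:
After op 1 (add_cursor(4)): buffer="dltuwwq" (len 7), cursors c1@3 c4@4 c2@6 c3@7, authorship .......
After op 2 (delete): buffer="dlw" (len 3), cursors c1@2 c4@2 c2@3 c3@3, authorship ...
After op 3 (move_right): buffer="dlw" (len 3), cursors c1@3 c2@3 c3@3 c4@3, authorship ...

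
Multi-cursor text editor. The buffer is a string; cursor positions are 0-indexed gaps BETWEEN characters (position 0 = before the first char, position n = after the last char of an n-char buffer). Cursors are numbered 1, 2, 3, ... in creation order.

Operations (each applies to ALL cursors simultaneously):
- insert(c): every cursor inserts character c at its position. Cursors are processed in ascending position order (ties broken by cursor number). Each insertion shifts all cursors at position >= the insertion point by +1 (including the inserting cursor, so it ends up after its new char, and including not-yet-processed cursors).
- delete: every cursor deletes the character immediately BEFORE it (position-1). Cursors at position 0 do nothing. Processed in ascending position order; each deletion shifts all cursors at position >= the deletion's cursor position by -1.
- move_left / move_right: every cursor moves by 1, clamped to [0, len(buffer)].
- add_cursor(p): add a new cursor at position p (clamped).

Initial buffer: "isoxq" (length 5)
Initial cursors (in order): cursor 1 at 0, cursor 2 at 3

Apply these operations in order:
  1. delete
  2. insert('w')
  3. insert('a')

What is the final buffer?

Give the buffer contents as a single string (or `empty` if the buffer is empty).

After op 1 (delete): buffer="isxq" (len 4), cursors c1@0 c2@2, authorship ....
After op 2 (insert('w')): buffer="wiswxq" (len 6), cursors c1@1 c2@4, authorship 1..2..
After op 3 (insert('a')): buffer="waiswaxq" (len 8), cursors c1@2 c2@6, authorship 11..22..

Answer: waiswaxq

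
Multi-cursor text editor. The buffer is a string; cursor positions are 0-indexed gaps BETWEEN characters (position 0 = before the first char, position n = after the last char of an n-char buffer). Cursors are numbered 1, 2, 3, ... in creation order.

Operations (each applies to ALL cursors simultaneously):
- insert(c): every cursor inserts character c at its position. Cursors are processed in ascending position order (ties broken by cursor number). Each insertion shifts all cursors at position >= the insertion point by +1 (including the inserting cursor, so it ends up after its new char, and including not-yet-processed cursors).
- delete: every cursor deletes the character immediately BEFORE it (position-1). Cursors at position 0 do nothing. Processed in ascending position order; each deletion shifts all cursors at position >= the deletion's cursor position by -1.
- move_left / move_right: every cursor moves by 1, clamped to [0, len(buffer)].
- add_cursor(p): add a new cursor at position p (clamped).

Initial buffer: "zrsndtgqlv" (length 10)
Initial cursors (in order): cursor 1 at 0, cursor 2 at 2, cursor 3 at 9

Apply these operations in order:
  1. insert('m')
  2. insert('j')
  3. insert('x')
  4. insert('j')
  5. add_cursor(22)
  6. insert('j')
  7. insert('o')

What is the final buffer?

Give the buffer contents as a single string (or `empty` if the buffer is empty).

Answer: mjxjjozrmjxjjosndtgqlmjxjjovjo

Derivation:
After op 1 (insert('m')): buffer="mzrmsndtgqlmv" (len 13), cursors c1@1 c2@4 c3@12, authorship 1..2.......3.
After op 2 (insert('j')): buffer="mjzrmjsndtgqlmjv" (len 16), cursors c1@2 c2@6 c3@15, authorship 11..22.......33.
After op 3 (insert('x')): buffer="mjxzrmjxsndtgqlmjxv" (len 19), cursors c1@3 c2@8 c3@18, authorship 111..222.......333.
After op 4 (insert('j')): buffer="mjxjzrmjxjsndtgqlmjxjv" (len 22), cursors c1@4 c2@10 c3@21, authorship 1111..2222.......3333.
After op 5 (add_cursor(22)): buffer="mjxjzrmjxjsndtgqlmjxjv" (len 22), cursors c1@4 c2@10 c3@21 c4@22, authorship 1111..2222.......3333.
After op 6 (insert('j')): buffer="mjxjjzrmjxjjsndtgqlmjxjjvj" (len 26), cursors c1@5 c2@12 c3@24 c4@26, authorship 11111..22222.......33333.4
After op 7 (insert('o')): buffer="mjxjjozrmjxjjosndtgqlmjxjjovjo" (len 30), cursors c1@6 c2@14 c3@27 c4@30, authorship 111111..222222.......333333.44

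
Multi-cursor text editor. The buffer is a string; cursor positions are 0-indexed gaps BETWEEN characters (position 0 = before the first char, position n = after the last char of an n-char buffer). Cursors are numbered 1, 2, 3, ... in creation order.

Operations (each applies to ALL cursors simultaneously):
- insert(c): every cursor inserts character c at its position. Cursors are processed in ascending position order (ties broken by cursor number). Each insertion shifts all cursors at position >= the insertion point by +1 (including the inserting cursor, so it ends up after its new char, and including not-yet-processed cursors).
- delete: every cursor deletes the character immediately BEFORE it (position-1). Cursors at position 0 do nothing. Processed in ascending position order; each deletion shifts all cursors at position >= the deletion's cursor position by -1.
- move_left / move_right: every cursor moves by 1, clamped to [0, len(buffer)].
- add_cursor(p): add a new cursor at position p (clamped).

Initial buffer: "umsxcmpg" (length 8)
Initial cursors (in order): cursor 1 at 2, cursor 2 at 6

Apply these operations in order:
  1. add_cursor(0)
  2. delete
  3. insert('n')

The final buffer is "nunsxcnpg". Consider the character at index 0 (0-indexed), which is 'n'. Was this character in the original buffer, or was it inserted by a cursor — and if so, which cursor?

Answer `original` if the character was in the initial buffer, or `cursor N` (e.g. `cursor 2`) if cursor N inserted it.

After op 1 (add_cursor(0)): buffer="umsxcmpg" (len 8), cursors c3@0 c1@2 c2@6, authorship ........
After op 2 (delete): buffer="usxcpg" (len 6), cursors c3@0 c1@1 c2@4, authorship ......
After op 3 (insert('n')): buffer="nunsxcnpg" (len 9), cursors c3@1 c1@3 c2@7, authorship 3.1...2..
Authorship (.=original, N=cursor N): 3 . 1 . . . 2 . .
Index 0: author = 3

Answer: cursor 3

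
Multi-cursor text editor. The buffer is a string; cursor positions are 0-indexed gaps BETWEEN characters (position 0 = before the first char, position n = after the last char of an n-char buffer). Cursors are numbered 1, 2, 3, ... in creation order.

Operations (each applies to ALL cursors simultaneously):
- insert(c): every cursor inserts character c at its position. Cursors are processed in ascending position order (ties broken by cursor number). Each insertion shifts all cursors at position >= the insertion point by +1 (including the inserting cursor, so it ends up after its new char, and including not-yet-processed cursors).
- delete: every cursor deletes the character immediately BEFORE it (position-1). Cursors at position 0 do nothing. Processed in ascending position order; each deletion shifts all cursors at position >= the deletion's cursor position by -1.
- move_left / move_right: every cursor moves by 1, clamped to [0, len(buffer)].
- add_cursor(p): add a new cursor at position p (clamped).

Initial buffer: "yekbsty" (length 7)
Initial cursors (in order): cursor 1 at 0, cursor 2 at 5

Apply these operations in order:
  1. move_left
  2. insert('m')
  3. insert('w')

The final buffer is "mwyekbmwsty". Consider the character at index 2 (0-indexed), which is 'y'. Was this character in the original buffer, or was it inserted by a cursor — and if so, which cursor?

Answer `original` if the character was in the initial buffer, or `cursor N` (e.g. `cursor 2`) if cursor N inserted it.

Answer: original

Derivation:
After op 1 (move_left): buffer="yekbsty" (len 7), cursors c1@0 c2@4, authorship .......
After op 2 (insert('m')): buffer="myekbmsty" (len 9), cursors c1@1 c2@6, authorship 1....2...
After op 3 (insert('w')): buffer="mwyekbmwsty" (len 11), cursors c1@2 c2@8, authorship 11....22...
Authorship (.=original, N=cursor N): 1 1 . . . . 2 2 . . .
Index 2: author = original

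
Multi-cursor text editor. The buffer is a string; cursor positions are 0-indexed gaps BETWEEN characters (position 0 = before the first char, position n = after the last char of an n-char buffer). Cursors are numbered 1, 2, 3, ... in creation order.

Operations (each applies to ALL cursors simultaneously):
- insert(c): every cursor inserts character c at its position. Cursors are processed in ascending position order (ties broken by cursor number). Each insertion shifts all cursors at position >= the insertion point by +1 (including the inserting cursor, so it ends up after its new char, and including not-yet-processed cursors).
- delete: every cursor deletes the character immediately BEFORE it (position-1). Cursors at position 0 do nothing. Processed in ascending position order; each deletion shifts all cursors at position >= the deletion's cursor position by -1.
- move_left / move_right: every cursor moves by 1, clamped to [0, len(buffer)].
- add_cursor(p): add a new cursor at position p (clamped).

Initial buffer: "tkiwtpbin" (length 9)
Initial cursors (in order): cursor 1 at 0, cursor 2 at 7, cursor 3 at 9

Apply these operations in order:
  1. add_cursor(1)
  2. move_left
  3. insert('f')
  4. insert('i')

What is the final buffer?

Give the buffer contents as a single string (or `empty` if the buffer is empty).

After op 1 (add_cursor(1)): buffer="tkiwtpbin" (len 9), cursors c1@0 c4@1 c2@7 c3@9, authorship .........
After op 2 (move_left): buffer="tkiwtpbin" (len 9), cursors c1@0 c4@0 c2@6 c3@8, authorship .........
After op 3 (insert('f')): buffer="fftkiwtpfbifn" (len 13), cursors c1@2 c4@2 c2@9 c3@12, authorship 14......2..3.
After op 4 (insert('i')): buffer="ffiitkiwtpfibifin" (len 17), cursors c1@4 c4@4 c2@12 c3@16, authorship 1414......22..33.

Answer: ffiitkiwtpfibifin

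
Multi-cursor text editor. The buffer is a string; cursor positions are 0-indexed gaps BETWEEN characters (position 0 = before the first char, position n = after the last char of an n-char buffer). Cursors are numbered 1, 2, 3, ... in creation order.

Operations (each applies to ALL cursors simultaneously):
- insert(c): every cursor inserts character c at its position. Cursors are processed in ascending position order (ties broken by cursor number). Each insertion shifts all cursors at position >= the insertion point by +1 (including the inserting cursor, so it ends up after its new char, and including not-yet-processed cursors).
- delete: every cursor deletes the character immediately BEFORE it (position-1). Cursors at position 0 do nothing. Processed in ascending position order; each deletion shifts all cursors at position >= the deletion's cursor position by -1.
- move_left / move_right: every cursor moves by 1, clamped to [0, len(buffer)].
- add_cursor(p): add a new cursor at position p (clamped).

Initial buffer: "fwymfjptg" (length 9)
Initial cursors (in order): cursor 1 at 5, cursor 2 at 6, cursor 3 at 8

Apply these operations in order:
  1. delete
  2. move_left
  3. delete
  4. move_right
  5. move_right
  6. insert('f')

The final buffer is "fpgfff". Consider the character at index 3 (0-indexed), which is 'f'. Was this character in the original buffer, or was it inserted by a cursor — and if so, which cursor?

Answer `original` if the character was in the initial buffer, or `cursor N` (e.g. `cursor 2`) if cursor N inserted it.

Answer: cursor 1

Derivation:
After op 1 (delete): buffer="fwympg" (len 6), cursors c1@4 c2@4 c3@5, authorship ......
After op 2 (move_left): buffer="fwympg" (len 6), cursors c1@3 c2@3 c3@4, authorship ......
After op 3 (delete): buffer="fpg" (len 3), cursors c1@1 c2@1 c3@1, authorship ...
After op 4 (move_right): buffer="fpg" (len 3), cursors c1@2 c2@2 c3@2, authorship ...
After op 5 (move_right): buffer="fpg" (len 3), cursors c1@3 c2@3 c3@3, authorship ...
After op 6 (insert('f')): buffer="fpgfff" (len 6), cursors c1@6 c2@6 c3@6, authorship ...123
Authorship (.=original, N=cursor N): . . . 1 2 3
Index 3: author = 1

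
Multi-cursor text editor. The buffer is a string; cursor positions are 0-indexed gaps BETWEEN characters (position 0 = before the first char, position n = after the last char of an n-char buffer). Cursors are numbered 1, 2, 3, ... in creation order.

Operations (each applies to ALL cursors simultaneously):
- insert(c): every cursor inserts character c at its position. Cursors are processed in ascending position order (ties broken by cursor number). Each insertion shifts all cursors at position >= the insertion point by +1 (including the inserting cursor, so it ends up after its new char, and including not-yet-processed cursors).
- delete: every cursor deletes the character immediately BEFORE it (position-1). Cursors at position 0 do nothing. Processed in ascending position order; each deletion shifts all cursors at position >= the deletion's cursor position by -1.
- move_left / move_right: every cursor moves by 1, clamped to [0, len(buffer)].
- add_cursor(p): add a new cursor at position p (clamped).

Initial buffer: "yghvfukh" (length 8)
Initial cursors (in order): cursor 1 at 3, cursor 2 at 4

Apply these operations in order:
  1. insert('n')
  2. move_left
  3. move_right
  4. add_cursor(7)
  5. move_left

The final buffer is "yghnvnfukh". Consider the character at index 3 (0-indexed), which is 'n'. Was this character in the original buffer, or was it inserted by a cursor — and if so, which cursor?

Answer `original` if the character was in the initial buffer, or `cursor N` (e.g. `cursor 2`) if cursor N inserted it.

Answer: cursor 1

Derivation:
After op 1 (insert('n')): buffer="yghnvnfukh" (len 10), cursors c1@4 c2@6, authorship ...1.2....
After op 2 (move_left): buffer="yghnvnfukh" (len 10), cursors c1@3 c2@5, authorship ...1.2....
After op 3 (move_right): buffer="yghnvnfukh" (len 10), cursors c1@4 c2@6, authorship ...1.2....
After op 4 (add_cursor(7)): buffer="yghnvnfukh" (len 10), cursors c1@4 c2@6 c3@7, authorship ...1.2....
After op 5 (move_left): buffer="yghnvnfukh" (len 10), cursors c1@3 c2@5 c3@6, authorship ...1.2....
Authorship (.=original, N=cursor N): . . . 1 . 2 . . . .
Index 3: author = 1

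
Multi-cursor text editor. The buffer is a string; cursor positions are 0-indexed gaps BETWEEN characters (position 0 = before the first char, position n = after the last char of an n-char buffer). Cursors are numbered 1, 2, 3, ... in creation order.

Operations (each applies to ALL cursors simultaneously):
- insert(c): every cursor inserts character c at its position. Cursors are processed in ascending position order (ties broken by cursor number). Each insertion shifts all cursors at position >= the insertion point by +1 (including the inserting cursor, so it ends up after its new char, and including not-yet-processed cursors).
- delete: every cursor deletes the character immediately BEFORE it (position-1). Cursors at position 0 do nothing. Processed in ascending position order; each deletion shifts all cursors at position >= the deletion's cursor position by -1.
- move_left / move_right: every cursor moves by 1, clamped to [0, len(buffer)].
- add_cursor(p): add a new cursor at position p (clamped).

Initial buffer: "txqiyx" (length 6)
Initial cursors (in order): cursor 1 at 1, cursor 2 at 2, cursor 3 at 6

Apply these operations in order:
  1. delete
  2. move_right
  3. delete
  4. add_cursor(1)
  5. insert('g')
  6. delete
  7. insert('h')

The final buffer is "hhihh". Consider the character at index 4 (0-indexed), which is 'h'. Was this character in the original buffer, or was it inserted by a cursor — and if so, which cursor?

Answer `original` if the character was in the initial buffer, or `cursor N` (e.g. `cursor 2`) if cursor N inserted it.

After op 1 (delete): buffer="qiy" (len 3), cursors c1@0 c2@0 c3@3, authorship ...
After op 2 (move_right): buffer="qiy" (len 3), cursors c1@1 c2@1 c3@3, authorship ...
After op 3 (delete): buffer="i" (len 1), cursors c1@0 c2@0 c3@1, authorship .
After op 4 (add_cursor(1)): buffer="i" (len 1), cursors c1@0 c2@0 c3@1 c4@1, authorship .
After op 5 (insert('g')): buffer="ggigg" (len 5), cursors c1@2 c2@2 c3@5 c4@5, authorship 12.34
After op 6 (delete): buffer="i" (len 1), cursors c1@0 c2@0 c3@1 c4@1, authorship .
After op 7 (insert('h')): buffer="hhihh" (len 5), cursors c1@2 c2@2 c3@5 c4@5, authorship 12.34
Authorship (.=original, N=cursor N): 1 2 . 3 4
Index 4: author = 4

Answer: cursor 4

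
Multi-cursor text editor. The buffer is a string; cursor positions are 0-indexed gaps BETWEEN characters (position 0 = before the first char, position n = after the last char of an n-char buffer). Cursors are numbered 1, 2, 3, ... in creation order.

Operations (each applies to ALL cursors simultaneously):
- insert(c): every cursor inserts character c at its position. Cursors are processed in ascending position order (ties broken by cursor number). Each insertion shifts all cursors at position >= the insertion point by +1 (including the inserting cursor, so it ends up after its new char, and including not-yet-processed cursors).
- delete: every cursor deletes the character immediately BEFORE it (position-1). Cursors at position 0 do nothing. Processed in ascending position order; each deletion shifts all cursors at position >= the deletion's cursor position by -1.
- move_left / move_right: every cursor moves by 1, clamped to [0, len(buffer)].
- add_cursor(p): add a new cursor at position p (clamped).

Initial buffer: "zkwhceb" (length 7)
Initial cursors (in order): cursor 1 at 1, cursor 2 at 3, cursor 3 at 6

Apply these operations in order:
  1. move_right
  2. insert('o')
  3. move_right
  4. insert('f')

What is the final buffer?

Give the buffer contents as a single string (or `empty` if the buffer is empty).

Answer: zkowfhocfebof

Derivation:
After op 1 (move_right): buffer="zkwhceb" (len 7), cursors c1@2 c2@4 c3@7, authorship .......
After op 2 (insert('o')): buffer="zkowhocebo" (len 10), cursors c1@3 c2@6 c3@10, authorship ..1..2...3
After op 3 (move_right): buffer="zkowhocebo" (len 10), cursors c1@4 c2@7 c3@10, authorship ..1..2...3
After op 4 (insert('f')): buffer="zkowfhocfebof" (len 13), cursors c1@5 c2@9 c3@13, authorship ..1.1.2.2..33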